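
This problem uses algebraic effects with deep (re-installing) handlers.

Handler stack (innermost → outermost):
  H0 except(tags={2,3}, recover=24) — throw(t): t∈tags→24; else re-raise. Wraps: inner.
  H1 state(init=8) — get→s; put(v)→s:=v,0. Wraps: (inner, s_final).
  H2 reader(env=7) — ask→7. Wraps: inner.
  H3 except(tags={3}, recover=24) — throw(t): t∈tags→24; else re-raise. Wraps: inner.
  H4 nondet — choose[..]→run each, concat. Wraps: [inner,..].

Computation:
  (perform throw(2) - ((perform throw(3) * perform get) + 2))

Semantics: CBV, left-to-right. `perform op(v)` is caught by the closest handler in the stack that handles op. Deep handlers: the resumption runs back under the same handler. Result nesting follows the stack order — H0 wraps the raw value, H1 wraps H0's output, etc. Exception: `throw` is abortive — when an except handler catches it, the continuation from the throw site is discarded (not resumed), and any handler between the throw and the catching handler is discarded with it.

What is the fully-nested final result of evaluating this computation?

Step-by-step:
throw(2) @ H0 caught ⇒ 24
H1 returns (24, 8)
H2 returns (24, 8)
H3 returns (24, 8)
H4 returns [(24, 8)]
= [(24, 8)]

Answer: [(24, 8)]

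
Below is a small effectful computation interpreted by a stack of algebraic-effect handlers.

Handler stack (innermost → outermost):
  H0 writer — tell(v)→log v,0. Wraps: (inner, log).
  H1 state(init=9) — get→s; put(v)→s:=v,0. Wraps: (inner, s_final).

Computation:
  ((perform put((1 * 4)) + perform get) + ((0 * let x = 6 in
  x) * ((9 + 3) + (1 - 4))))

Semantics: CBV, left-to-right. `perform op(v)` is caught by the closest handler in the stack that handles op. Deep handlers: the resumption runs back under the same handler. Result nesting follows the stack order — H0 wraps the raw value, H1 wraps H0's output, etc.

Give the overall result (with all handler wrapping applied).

Evaluation trace:
put(4) @ H1 ⇒ s:=4
get @ H1 ⇒ 4
H0 returns (4, ())
H1 returns ((4, ()), 4)
= ((4, ()), 4)

Answer: ((4, ()), 4)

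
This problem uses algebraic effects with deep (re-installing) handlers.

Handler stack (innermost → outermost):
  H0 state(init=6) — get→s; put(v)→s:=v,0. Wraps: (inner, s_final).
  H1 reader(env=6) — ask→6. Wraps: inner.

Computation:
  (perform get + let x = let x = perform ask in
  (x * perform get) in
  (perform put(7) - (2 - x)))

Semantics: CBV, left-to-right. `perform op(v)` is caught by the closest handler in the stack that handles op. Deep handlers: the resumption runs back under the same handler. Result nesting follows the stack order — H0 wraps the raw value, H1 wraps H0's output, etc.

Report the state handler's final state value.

Answer: 7

Working:
get @ H0 ⇒ 6
ask @ H1 ⇒ 6
get @ H0 ⇒ 6
put(7) @ H0 ⇒ s:=7
H0 returns (40, 7)
H1 returns (40, 7)
= (40, 7)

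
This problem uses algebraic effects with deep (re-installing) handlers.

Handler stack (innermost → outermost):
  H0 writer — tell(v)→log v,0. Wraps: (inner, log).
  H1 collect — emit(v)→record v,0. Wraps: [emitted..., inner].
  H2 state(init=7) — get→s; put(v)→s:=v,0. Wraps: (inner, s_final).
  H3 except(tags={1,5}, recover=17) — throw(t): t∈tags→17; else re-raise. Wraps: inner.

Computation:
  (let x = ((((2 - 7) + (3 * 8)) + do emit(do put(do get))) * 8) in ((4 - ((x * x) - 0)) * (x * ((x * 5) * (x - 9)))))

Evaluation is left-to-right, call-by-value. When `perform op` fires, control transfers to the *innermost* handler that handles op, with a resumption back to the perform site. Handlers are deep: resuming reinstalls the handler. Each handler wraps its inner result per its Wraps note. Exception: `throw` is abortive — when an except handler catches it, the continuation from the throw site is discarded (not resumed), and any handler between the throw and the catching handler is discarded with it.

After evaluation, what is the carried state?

Answer: 7

Evaluation trace:
get @ H2 ⇒ 7
put(7) @ H2 ⇒ s:=7
emit(0) @ H1 ⇒ out+=0
H0 returns (-381597216000, ())
H1 returns [0, (-381597216000, ())]
H2 returns ([0, (-381597216000, ())], 7)
H3 returns ([0, (-381597216000, ())], 7)
= ([0, (-381597216000, ())], 7)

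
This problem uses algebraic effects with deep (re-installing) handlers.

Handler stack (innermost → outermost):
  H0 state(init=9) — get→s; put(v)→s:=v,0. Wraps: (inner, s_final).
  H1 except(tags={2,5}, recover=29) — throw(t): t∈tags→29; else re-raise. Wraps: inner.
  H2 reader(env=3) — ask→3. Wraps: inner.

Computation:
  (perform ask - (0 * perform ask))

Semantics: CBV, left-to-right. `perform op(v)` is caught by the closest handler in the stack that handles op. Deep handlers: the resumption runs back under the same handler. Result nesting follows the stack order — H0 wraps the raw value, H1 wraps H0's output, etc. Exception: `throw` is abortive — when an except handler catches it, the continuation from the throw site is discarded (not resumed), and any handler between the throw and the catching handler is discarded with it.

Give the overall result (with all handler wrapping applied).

Evaluation trace:
ask @ H2 ⇒ 3
ask @ H2 ⇒ 3
H0 returns (3, 9)
H1 returns (3, 9)
H2 returns (3, 9)
= (3, 9)

Answer: (3, 9)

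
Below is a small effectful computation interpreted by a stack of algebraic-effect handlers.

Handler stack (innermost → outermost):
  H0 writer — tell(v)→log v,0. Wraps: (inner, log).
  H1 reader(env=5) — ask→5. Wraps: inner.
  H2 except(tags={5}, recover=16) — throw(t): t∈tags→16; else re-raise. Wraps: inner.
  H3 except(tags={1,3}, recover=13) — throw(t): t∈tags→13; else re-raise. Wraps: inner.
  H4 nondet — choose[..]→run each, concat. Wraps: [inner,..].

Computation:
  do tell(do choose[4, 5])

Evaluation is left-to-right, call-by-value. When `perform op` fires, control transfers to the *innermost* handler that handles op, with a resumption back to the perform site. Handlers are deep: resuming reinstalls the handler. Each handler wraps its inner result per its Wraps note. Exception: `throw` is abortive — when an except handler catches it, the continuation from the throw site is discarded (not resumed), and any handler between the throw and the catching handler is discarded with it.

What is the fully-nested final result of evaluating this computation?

Working:
choose[4, 5] @ H4
  branch[0] choose=4:
    tell(4) @ H0 ⇒ log+=4
    H0 returns (0, (4))
    H1 returns (0, (4))
    H2 returns (0, (4))
    H3 returns (0, (4))
    H4 returns [(0, (4))]
  branch[1] choose=5:
    tell(5) @ H0 ⇒ log+=5
    H0 returns (0, (5))
    H1 returns (0, (5))
    H2 returns (0, (5))
    H3 returns (0, (5))
    H4 returns [(0, (5))]
= [(0, (4)), (0, (5))]

Answer: [(0, (4)), (0, (5))]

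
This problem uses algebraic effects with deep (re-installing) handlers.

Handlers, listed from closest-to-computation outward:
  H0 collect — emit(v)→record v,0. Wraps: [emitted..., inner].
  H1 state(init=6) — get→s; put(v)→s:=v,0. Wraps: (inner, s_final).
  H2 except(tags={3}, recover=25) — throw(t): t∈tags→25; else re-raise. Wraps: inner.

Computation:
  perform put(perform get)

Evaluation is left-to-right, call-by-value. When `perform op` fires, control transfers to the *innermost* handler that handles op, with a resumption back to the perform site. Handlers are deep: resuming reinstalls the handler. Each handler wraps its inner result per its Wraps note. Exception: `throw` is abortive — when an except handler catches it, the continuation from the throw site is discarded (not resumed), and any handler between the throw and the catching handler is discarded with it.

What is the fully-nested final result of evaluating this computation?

Step-by-step:
get @ H1 ⇒ 6
put(6) @ H1 ⇒ s:=6
H0 returns [0]
H1 returns ([0], 6)
H2 returns ([0], 6)
= ([0], 6)

Answer: ([0], 6)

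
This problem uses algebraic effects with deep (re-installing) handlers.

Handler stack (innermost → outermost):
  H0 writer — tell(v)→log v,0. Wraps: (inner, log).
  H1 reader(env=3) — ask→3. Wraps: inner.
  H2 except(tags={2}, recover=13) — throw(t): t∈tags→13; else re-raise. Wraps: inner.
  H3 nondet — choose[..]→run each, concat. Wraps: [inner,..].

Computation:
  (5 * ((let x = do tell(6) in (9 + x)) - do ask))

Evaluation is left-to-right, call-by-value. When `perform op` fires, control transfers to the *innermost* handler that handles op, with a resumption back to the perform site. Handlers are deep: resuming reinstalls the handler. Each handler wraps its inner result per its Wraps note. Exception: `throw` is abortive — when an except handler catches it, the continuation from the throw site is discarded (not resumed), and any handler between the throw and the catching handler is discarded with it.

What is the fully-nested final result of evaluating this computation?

Answer: [(30, (6))]

Working:
tell(6) @ H0 ⇒ log+=6
ask @ H1 ⇒ 3
H0 returns (30, (6))
H1 returns (30, (6))
H2 returns (30, (6))
H3 returns [(30, (6))]
= [(30, (6))]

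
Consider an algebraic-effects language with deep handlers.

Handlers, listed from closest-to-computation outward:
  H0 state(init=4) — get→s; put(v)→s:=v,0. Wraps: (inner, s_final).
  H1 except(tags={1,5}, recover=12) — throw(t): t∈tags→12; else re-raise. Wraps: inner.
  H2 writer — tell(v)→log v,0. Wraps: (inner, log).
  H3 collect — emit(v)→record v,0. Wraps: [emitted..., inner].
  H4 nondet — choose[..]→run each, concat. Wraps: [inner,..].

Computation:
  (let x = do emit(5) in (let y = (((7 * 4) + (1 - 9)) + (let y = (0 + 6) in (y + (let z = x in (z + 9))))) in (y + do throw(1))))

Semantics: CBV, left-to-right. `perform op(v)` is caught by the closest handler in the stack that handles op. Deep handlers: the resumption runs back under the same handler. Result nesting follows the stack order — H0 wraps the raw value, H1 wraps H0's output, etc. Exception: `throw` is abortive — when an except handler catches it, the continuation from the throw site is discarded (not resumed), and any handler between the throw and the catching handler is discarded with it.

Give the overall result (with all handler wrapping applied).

Answer: [[5, (12, ())]]

Working:
emit(5) @ H3 ⇒ out+=5
throw(1) @ H1 caught ⇒ 12
H2 returns (12, ())
H3 returns [5, (12, ())]
H4 returns [[5, (12, ())]]
= [[5, (12, ())]]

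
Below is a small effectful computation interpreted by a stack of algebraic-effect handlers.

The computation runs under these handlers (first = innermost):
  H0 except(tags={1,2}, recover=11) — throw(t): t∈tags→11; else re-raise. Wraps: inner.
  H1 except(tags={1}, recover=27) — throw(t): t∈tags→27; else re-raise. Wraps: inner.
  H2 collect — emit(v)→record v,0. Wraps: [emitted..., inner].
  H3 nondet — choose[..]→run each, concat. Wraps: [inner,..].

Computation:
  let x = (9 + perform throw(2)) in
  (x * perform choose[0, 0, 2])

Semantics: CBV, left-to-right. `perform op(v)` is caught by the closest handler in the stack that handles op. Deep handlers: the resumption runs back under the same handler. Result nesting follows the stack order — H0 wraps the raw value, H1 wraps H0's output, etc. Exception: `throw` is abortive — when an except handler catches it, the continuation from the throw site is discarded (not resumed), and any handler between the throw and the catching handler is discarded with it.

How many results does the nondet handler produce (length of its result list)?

Step-by-step:
throw(2) @ H0 caught ⇒ 11
H1 returns 11
H2 returns [11]
H3 returns [[11]]
= [[11]]

Answer: 1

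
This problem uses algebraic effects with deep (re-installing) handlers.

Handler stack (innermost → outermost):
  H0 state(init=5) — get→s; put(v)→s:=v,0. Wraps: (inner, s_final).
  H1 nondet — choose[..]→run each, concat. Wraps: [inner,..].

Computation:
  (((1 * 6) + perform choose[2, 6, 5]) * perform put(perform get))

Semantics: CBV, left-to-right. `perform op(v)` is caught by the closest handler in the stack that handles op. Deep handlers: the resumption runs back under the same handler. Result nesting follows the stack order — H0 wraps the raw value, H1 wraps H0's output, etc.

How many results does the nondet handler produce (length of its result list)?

Evaluation trace:
choose[2, 6, 5] @ H1
  branch[0] choose=2:
    get @ H0 ⇒ 5
    put(5) @ H0 ⇒ s:=5
    H0 returns (0, 5)
    H1 returns [(0, 5)]
  branch[1] choose=6:
    get @ H0 ⇒ 5
    put(5) @ H0 ⇒ s:=5
    H0 returns (0, 5)
    H1 returns [(0, 5)]
  branch[2] choose=5:
    get @ H0 ⇒ 5
    put(5) @ H0 ⇒ s:=5
    H0 returns (0, 5)
    H1 returns [(0, 5)]
= [(0, 5), (0, 5), (0, 5)]

Answer: 3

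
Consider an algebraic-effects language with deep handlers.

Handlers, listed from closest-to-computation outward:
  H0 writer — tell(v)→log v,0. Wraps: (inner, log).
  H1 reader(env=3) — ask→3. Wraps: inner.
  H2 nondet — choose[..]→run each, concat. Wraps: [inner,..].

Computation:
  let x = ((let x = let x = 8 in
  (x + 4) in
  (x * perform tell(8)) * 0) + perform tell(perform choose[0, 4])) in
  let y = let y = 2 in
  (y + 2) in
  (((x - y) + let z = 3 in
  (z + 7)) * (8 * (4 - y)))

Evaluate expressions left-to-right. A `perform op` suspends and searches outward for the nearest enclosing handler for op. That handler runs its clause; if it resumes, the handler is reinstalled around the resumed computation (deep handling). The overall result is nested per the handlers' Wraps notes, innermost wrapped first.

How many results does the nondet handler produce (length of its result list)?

Working:
tell(8) @ H0 ⇒ log+=8
choose[0, 4] @ H2
  branch[0] choose=0:
    tell(0) @ H0 ⇒ log+=0
    H0 returns (0, (8, 0))
    H1 returns (0, (8, 0))
    H2 returns [(0, (8, 0))]
  branch[1] choose=4:
    tell(4) @ H0 ⇒ log+=4
    H0 returns (0, (8, 4))
    H1 returns (0, (8, 4))
    H2 returns [(0, (8, 4))]
= [(0, (8, 0)), (0, (8, 4))]

Answer: 2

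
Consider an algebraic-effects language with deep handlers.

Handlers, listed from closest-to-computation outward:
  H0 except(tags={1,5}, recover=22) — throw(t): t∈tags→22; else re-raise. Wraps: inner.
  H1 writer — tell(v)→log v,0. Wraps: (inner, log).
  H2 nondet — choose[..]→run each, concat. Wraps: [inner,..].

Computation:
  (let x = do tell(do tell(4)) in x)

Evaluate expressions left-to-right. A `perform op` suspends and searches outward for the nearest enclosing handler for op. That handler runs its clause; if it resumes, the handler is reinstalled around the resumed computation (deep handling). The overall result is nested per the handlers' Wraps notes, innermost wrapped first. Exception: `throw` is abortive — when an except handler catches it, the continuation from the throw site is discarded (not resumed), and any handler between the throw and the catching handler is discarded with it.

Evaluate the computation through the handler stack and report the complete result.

Evaluation trace:
tell(4) @ H1 ⇒ log+=4
tell(0) @ H1 ⇒ log+=0
H0 returns 0
H1 returns (0, (4, 0))
H2 returns [(0, (4, 0))]
= [(0, (4, 0))]

Answer: [(0, (4, 0))]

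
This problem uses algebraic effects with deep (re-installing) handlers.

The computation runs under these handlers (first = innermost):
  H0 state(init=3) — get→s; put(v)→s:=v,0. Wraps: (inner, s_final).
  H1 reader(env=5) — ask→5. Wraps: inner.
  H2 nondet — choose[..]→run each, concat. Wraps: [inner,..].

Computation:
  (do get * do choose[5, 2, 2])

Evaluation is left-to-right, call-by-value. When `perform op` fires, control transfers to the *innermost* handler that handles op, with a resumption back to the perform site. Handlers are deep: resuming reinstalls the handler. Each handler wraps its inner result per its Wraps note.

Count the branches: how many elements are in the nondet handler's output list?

Answer: 3

Evaluation trace:
get @ H0 ⇒ 3
choose[5, 2, 2] @ H2
  branch[0] choose=5:
    H0 returns (15, 3)
    H1 returns (15, 3)
    H2 returns [(15, 3)]
  branch[1] choose=2:
    H0 returns (6, 3)
    H1 returns (6, 3)
    H2 returns [(6, 3)]
  branch[2] choose=2:
    H0 returns (6, 3)
    H1 returns (6, 3)
    H2 returns [(6, 3)]
= [(15, 3), (6, 3), (6, 3)]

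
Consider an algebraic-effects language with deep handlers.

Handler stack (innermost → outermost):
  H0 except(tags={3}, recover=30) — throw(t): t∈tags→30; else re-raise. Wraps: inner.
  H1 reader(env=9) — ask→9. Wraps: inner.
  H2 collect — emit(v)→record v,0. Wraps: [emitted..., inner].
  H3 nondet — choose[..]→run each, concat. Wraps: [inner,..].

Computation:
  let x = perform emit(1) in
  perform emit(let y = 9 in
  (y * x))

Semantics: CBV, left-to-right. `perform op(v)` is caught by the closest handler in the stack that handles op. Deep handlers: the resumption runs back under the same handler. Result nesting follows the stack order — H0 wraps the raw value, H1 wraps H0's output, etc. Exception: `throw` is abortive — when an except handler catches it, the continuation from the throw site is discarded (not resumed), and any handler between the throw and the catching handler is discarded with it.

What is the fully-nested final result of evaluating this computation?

Answer: [[1, 0, 0]]

Working:
emit(1) @ H2 ⇒ out+=1
emit(0) @ H2 ⇒ out+=0
H0 returns 0
H1 returns 0
H2 returns [1, 0, 0]
H3 returns [[1, 0, 0]]
= [[1, 0, 0]]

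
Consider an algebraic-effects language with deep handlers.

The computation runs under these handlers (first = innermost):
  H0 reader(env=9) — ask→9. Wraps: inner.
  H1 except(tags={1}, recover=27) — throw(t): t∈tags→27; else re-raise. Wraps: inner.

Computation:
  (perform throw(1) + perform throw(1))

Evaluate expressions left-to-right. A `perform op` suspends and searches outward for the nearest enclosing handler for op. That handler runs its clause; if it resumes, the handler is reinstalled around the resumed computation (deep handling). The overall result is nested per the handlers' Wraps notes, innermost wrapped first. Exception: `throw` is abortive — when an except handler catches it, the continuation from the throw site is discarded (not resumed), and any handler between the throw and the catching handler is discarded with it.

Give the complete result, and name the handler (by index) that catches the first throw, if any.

Answer: 27 ; first throw caught by: H1

Working:
throw(1) @ H1 caught ⇒ 27
= 27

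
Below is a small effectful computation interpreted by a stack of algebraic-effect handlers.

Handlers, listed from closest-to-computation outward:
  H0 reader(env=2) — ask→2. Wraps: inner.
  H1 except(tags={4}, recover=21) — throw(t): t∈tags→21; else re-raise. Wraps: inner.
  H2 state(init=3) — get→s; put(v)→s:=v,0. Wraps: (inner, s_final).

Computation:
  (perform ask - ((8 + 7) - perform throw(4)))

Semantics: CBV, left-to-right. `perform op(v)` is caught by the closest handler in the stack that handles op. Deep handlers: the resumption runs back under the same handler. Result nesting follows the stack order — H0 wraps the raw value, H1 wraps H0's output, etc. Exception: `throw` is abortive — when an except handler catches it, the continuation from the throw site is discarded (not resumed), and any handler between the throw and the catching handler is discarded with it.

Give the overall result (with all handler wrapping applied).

Step-by-step:
ask @ H0 ⇒ 2
throw(4) @ H1 caught ⇒ 21
H2 returns (21, 3)
= (21, 3)

Answer: (21, 3)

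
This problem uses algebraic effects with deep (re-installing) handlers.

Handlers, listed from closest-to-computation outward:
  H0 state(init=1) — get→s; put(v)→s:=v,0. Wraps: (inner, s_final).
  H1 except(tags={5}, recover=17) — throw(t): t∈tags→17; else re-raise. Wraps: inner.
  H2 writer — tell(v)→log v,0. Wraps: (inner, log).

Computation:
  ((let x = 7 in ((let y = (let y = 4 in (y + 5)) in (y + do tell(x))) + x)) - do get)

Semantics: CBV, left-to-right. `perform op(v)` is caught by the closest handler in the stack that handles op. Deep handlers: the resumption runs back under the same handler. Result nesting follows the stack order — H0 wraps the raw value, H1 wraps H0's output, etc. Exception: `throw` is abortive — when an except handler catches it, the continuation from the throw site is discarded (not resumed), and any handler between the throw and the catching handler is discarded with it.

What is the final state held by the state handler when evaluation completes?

Answer: 1

Step-by-step:
tell(7) @ H2 ⇒ log+=7
get @ H0 ⇒ 1
H0 returns (15, 1)
H1 returns (15, 1)
H2 returns ((15, 1), (7))
= ((15, 1), (7))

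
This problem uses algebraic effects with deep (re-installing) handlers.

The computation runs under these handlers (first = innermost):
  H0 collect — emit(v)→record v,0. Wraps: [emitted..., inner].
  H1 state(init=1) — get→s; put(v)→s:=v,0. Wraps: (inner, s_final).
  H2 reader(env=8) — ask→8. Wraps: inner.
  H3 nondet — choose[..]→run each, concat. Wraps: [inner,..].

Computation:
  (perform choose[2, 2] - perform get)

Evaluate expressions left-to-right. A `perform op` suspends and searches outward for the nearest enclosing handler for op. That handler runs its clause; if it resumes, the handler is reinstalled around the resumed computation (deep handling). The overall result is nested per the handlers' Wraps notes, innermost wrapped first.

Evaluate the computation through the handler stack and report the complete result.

Step-by-step:
choose[2, 2] @ H3
  branch[0] choose=2:
    get @ H1 ⇒ 1
    H0 returns [1]
    H1 returns ([1], 1)
    H2 returns ([1], 1)
    H3 returns [([1], 1)]
  branch[1] choose=2:
    get @ H1 ⇒ 1
    H0 returns [1]
    H1 returns ([1], 1)
    H2 returns ([1], 1)
    H3 returns [([1], 1)]
= [([1], 1), ([1], 1)]

Answer: [([1], 1), ([1], 1)]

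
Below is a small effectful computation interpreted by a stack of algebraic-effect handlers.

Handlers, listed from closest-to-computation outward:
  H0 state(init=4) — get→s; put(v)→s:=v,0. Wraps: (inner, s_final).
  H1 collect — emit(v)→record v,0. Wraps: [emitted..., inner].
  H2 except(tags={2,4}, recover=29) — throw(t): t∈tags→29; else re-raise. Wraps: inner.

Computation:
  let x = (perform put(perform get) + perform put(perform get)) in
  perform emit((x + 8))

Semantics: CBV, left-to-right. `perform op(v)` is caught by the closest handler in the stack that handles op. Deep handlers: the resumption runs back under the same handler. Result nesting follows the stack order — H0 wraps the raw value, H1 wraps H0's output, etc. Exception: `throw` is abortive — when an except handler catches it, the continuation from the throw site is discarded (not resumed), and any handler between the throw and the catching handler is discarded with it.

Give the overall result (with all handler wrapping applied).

Answer: [8, (0, 4)]

Evaluation trace:
get @ H0 ⇒ 4
put(4) @ H0 ⇒ s:=4
get @ H0 ⇒ 4
put(4) @ H0 ⇒ s:=4
emit(8) @ H1 ⇒ out+=8
H0 returns (0, 4)
H1 returns [8, (0, 4)]
H2 returns [8, (0, 4)]
= [8, (0, 4)]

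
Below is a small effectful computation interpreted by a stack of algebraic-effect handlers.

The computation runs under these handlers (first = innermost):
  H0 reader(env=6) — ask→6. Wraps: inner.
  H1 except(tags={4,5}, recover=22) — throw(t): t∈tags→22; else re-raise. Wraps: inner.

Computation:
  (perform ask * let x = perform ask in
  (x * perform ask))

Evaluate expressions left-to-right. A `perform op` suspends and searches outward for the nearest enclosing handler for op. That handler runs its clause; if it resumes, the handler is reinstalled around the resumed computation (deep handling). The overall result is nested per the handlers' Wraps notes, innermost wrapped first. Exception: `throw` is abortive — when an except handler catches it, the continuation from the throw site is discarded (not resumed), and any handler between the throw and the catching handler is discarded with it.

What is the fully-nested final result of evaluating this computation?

Answer: 216

Step-by-step:
ask @ H0 ⇒ 6
ask @ H0 ⇒ 6
ask @ H0 ⇒ 6
H0 returns 216
H1 returns 216
= 216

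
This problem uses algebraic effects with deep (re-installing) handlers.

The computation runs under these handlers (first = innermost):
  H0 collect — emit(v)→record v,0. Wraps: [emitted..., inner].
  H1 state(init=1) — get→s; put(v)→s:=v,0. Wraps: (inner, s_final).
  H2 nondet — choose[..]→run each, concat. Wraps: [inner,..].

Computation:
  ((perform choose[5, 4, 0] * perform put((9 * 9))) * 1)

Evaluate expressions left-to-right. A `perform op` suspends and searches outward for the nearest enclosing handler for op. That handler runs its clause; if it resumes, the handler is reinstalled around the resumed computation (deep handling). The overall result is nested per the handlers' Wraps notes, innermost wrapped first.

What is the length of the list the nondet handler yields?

Step-by-step:
choose[5, 4, 0] @ H2
  branch[0] choose=5:
    put(81) @ H1 ⇒ s:=81
    H0 returns [0]
    H1 returns ([0], 81)
    H2 returns [([0], 81)]
  branch[1] choose=4:
    put(81) @ H1 ⇒ s:=81
    H0 returns [0]
    H1 returns ([0], 81)
    H2 returns [([0], 81)]
  branch[2] choose=0:
    put(81) @ H1 ⇒ s:=81
    H0 returns [0]
    H1 returns ([0], 81)
    H2 returns [([0], 81)]
= [([0], 81), ([0], 81), ([0], 81)]

Answer: 3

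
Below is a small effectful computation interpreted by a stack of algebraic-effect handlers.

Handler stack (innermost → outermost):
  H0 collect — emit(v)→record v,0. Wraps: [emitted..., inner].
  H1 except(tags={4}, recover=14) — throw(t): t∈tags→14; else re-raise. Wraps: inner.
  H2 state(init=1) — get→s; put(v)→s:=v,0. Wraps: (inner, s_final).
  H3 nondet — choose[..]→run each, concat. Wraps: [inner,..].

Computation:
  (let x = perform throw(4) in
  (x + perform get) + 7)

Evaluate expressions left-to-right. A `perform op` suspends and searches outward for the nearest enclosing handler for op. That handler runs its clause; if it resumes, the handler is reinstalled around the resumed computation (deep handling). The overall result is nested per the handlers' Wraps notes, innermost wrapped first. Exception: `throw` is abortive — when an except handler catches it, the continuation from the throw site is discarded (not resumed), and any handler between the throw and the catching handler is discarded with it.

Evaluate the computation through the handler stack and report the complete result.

Step-by-step:
throw(4) @ H1 caught ⇒ 14
H2 returns (14, 1)
H3 returns [(14, 1)]
= [(14, 1)]

Answer: [(14, 1)]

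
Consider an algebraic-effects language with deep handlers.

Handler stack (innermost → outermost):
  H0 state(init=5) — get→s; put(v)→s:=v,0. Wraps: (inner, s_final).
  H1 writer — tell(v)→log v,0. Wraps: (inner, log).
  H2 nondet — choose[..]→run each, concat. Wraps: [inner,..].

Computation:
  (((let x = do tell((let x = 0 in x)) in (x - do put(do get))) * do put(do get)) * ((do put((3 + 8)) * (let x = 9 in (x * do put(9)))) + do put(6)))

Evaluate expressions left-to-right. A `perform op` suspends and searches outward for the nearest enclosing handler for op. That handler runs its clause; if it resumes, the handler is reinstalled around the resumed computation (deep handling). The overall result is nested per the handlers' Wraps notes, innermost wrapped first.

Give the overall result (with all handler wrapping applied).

Step-by-step:
tell(0) @ H1 ⇒ log+=0
get @ H0 ⇒ 5
put(5) @ H0 ⇒ s:=5
get @ H0 ⇒ 5
put(5) @ H0 ⇒ s:=5
put(11) @ H0 ⇒ s:=11
put(9) @ H0 ⇒ s:=9
put(6) @ H0 ⇒ s:=6
H0 returns (0, 6)
H1 returns ((0, 6), (0))
H2 returns [((0, 6), (0))]
= [((0, 6), (0))]

Answer: [((0, 6), (0))]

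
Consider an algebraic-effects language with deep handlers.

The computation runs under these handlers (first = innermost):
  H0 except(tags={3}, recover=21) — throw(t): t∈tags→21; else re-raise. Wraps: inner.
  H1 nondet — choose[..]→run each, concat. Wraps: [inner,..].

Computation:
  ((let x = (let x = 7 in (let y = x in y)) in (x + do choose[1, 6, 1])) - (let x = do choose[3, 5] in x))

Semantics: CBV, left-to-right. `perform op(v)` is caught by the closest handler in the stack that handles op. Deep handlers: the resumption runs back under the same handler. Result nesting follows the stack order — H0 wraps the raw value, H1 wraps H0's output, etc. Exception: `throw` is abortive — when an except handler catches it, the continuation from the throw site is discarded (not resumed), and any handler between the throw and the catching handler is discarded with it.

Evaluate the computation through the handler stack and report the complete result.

Step-by-step:
choose[1, 6, 1] @ H1
  branch[0] choose=1:
    choose[3, 5] @ H1
      branch[0] choose=3:
        H0 returns 5
        H1 returns [5]
      branch[1] choose=5:
        H0 returns 3
        H1 returns [3]
  branch[1] choose=6:
    choose[3, 5] @ H1
      branch[0] choose=3:
        H0 returns 10
        H1 returns [10]
      branch[1] choose=5:
        H0 returns 8
        H1 returns [8]
  branch[2] choose=1:
    choose[3, 5] @ H1
      branch[0] choose=3:
        H0 returns 5
        H1 returns [5]
      branch[1] choose=5:
        H0 returns 3
        H1 returns [3]
= [5, 3, 10, 8, 5, 3]

Answer: [5, 3, 10, 8, 5, 3]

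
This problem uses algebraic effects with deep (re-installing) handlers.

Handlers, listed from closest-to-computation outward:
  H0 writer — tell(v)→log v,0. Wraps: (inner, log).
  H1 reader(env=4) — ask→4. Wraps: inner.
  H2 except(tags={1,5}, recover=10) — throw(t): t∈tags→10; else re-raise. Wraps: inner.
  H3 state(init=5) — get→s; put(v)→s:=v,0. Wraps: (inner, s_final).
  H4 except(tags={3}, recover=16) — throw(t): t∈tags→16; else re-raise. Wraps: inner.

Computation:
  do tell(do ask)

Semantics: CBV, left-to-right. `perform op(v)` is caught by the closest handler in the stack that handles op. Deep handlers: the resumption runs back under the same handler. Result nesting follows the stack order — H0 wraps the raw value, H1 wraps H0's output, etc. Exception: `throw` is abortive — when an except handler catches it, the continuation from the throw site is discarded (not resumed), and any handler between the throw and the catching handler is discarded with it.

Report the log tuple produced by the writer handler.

Answer: (4)

Working:
ask @ H1 ⇒ 4
tell(4) @ H0 ⇒ log+=4
H0 returns (0, (4))
H1 returns (0, (4))
H2 returns (0, (4))
H3 returns ((0, (4)), 5)
H4 returns ((0, (4)), 5)
= ((0, (4)), 5)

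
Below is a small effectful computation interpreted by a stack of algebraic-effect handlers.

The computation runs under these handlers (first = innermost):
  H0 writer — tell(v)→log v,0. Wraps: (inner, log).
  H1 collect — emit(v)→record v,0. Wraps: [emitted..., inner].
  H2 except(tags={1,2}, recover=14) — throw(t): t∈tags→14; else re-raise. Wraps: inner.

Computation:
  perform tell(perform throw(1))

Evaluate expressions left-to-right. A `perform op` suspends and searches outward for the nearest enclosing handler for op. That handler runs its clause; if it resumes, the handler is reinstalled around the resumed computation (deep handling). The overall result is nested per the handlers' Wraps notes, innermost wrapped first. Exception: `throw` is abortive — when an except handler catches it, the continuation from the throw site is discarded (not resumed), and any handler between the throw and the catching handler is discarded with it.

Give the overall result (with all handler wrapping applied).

Working:
throw(1) @ H2 caught ⇒ 14
= 14

Answer: 14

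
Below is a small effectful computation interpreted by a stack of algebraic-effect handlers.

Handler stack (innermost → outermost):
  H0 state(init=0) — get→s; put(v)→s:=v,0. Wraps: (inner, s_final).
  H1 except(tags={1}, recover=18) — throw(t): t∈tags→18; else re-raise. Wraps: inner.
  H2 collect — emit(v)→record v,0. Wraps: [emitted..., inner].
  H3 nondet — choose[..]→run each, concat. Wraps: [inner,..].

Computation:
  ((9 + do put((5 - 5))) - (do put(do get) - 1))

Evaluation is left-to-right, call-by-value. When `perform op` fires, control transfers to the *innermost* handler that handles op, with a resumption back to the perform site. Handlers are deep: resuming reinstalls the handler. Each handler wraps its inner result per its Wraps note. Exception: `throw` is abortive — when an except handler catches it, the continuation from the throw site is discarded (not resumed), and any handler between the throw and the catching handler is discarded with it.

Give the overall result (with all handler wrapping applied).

Working:
put(0) @ H0 ⇒ s:=0
get @ H0 ⇒ 0
put(0) @ H0 ⇒ s:=0
H0 returns (10, 0)
H1 returns (10, 0)
H2 returns [(10, 0)]
H3 returns [[(10, 0)]]
= [[(10, 0)]]

Answer: [[(10, 0)]]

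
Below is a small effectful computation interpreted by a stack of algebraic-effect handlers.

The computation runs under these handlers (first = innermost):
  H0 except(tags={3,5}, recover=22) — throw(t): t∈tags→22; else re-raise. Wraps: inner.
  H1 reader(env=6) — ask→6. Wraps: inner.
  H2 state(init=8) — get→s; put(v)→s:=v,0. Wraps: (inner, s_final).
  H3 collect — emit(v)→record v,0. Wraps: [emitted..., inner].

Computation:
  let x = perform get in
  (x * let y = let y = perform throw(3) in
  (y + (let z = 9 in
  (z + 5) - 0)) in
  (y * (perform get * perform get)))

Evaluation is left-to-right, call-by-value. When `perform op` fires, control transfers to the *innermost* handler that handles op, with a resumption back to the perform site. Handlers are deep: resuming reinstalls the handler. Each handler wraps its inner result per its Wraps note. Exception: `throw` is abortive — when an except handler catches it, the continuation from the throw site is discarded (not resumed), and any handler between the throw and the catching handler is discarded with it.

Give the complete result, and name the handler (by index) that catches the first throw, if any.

Working:
get @ H2 ⇒ 8
throw(3) @ H0 caught ⇒ 22
H1 returns 22
H2 returns (22, 8)
H3 returns [(22, 8)]
= [(22, 8)]

Answer: [(22, 8)] ; first throw caught by: H0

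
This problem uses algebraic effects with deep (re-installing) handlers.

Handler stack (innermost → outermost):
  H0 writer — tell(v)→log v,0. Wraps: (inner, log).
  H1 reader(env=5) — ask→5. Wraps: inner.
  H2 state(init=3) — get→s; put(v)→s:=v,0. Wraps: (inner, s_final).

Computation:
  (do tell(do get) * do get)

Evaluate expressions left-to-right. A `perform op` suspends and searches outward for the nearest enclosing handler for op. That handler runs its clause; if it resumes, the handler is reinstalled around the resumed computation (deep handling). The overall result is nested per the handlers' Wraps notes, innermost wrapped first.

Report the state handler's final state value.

Answer: 3

Step-by-step:
get @ H2 ⇒ 3
tell(3) @ H0 ⇒ log+=3
get @ H2 ⇒ 3
H0 returns (0, (3))
H1 returns (0, (3))
H2 returns ((0, (3)), 3)
= ((0, (3)), 3)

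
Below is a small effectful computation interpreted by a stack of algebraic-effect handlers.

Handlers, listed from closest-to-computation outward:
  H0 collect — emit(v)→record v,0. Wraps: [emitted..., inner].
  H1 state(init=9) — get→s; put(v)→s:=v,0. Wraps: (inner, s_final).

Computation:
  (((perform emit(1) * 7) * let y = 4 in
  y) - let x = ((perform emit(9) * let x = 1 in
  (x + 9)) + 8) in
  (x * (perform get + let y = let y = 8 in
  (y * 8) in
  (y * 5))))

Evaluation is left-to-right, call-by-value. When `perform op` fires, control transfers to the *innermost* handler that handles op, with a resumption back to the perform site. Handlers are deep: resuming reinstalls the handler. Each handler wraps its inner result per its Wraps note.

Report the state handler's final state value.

Evaluation trace:
emit(1) @ H0 ⇒ out+=1
emit(9) @ H0 ⇒ out+=9
get @ H1 ⇒ 9
H0 returns [1, 9, -2632]
H1 returns ([1, 9, -2632], 9)
= ([1, 9, -2632], 9)

Answer: 9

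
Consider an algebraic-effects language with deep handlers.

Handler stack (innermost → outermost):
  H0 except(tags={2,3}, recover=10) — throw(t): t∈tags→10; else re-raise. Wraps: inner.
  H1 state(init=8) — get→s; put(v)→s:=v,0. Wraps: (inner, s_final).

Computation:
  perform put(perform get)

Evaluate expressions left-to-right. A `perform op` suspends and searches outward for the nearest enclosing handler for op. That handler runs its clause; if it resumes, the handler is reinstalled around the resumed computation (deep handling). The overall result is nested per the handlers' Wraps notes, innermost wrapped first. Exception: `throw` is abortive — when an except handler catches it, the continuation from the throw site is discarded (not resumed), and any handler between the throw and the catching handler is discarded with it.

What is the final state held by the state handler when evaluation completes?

Working:
get @ H1 ⇒ 8
put(8) @ H1 ⇒ s:=8
H0 returns 0
H1 returns (0, 8)
= (0, 8)

Answer: 8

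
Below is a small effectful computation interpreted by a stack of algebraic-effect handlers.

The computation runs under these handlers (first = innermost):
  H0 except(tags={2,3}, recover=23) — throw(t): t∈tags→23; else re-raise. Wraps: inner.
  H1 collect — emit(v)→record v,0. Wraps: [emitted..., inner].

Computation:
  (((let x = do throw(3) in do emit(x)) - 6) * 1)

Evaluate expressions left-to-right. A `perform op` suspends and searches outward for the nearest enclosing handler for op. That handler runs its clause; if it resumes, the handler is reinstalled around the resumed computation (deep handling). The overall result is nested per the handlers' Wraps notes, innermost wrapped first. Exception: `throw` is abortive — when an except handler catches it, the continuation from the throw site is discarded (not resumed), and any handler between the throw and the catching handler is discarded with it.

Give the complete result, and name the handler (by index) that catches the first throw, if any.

Step-by-step:
throw(3) @ H0 caught ⇒ 23
H1 returns [23]
= [23]

Answer: [23] ; first throw caught by: H0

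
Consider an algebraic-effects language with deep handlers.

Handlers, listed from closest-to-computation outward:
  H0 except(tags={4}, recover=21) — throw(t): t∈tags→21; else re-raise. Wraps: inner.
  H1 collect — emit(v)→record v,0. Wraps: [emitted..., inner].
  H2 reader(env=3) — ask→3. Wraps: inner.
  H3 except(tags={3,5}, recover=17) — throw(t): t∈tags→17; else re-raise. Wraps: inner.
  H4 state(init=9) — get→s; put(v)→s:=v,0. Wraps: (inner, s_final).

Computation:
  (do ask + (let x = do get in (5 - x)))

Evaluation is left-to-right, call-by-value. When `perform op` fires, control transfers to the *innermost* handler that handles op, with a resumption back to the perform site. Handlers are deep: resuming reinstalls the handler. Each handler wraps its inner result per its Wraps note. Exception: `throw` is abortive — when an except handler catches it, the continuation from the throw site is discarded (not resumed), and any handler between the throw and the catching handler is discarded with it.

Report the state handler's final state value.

Answer: 9

Step-by-step:
ask @ H2 ⇒ 3
get @ H4 ⇒ 9
H0 returns -1
H1 returns [-1]
H2 returns [-1]
H3 returns [-1]
H4 returns ([-1], 9)
= ([-1], 9)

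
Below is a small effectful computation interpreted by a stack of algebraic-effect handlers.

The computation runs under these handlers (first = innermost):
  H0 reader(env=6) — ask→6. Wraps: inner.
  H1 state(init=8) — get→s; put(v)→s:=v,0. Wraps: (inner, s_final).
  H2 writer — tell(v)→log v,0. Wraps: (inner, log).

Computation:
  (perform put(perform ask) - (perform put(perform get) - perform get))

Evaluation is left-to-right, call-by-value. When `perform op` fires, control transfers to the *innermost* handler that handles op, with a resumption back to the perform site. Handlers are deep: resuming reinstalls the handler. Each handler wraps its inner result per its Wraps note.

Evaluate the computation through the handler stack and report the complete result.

Answer: ((6, 6), ())

Step-by-step:
ask @ H0 ⇒ 6
put(6) @ H1 ⇒ s:=6
get @ H1 ⇒ 6
put(6) @ H1 ⇒ s:=6
get @ H1 ⇒ 6
H0 returns 6
H1 returns (6, 6)
H2 returns ((6, 6), ())
= ((6, 6), ())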